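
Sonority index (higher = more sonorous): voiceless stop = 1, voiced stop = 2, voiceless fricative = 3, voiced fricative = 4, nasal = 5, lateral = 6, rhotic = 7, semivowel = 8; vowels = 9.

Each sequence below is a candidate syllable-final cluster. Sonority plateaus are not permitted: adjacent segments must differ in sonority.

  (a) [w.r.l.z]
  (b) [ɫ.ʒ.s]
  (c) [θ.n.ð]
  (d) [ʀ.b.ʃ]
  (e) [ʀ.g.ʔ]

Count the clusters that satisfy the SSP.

3

(a) [w.r.l.z]: profile 8-7-6-4 — obeys.
(b) [ɫ.ʒ.s]: profile 6-4-3 — obeys.
(c) [θ.n.ð]: profile 3-5-4 — violates.
(d) [ʀ.b.ʃ]: profile 7-2-3 — violates.
(e) [ʀ.g.ʔ]: profile 7-2-1 — obeys.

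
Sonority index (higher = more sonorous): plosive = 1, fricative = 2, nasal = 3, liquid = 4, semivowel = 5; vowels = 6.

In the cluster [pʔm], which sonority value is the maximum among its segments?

/p/ — plosive, sonority 1.
/ʔ/ — plosive, sonority 1.
/m/ — nasal, sonority 3.
The maximum is 3.

3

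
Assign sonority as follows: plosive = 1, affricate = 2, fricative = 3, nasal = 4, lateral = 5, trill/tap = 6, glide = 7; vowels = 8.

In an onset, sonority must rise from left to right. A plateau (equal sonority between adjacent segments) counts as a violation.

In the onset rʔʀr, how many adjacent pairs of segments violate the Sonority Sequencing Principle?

2

/r/ — trill/tap, sonority 6.
/ʔ/ — plosive, sonority 1.
/ʀ/ — trill/tap, sonority 6.
/r/ — trill/tap, sonority 6.
/r/→/ʔ/: 6→1 (does not rise) — violation.
/ʔ/→/ʀ/: 1→6 (rises) — ok.
/ʀ/→/r/: 6→6 (plateau) — violation.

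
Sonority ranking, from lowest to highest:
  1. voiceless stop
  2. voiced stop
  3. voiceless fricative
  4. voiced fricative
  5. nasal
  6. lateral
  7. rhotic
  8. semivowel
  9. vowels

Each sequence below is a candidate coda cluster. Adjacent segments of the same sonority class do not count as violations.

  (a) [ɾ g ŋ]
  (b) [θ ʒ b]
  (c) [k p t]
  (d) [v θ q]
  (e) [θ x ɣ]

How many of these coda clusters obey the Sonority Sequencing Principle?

2

(a) sonority 7-2-5: ill-formed.
(b) sonority 3-4-2: ill-formed.
(c) sonority 1-1-1: well-formed.
(d) sonority 4-3-1: well-formed.
(e) sonority 3-3-4: ill-formed.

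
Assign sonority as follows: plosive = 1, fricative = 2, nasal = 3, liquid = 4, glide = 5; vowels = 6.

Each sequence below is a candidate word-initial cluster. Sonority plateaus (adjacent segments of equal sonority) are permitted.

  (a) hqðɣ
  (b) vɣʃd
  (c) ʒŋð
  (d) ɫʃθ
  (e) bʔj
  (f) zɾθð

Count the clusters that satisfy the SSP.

(a) sonority 2-1-2-2: ill-formed.
(b) sonority 2-2-2-1: ill-formed.
(c) sonority 2-3-2: ill-formed.
(d) sonority 4-2-2: ill-formed.
(e) sonority 1-1-5: well-formed.
(f) sonority 2-4-2-2: ill-formed.

1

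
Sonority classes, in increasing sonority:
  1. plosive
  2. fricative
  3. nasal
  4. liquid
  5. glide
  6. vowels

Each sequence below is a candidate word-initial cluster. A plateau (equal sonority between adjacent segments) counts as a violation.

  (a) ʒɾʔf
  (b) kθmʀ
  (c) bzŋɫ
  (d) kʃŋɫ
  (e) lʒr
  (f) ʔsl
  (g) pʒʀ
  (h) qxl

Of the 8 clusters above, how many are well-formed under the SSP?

(a) 2-4-1-2 → violates
(b) 1-2-3-4 → obeys
(c) 1-2-3-4 → obeys
(d) 1-2-3-4 → obeys
(e) 4-2-4 → violates
(f) 1-2-4 → obeys
(g) 1-2-4 → obeys
(h) 1-2-4 → obeys

6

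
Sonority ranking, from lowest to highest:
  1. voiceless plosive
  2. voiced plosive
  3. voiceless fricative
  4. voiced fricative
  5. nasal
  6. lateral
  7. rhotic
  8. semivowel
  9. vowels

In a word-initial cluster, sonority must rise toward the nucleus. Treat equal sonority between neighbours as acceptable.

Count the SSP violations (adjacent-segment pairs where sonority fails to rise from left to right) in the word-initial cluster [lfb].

2

/l/ is a lateral (sonority 6).
/f/ is a voiceless fricative (sonority 3).
/b/ is a voiced plosive (sonority 2).
/l/→/f/: 6→3 (does not rise) — violation.
/f/→/b/: 3→2 (does not rise) — violation.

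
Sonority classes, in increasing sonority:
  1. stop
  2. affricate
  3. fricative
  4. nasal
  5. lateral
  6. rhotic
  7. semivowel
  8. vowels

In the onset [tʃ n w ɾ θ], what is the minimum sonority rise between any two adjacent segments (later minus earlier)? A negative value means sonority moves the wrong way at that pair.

-3

/tʃ/: affricate = 2.
/n/: nasal = 4.
/w/: semivowel = 7.
/ɾ/: rhotic = 6.
/θ/: fricative = 3.
/tʃ/→/n/: change +2.
/n/→/w/: change +3.
/w/→/ɾ/: change -1.
/ɾ/→/θ/: change -3.
Minimum = -3.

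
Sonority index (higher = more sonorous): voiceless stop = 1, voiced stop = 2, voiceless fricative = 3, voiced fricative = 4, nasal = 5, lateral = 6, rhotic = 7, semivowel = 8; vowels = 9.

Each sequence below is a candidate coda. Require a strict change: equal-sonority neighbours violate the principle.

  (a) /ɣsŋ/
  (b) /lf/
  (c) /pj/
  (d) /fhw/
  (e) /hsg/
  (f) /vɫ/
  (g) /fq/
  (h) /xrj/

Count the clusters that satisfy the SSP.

(a) /ɣsŋ/: profile 4-3-5 — violates.
(b) /lf/: profile 6-3 — obeys.
(c) /pj/: profile 1-8 — violates.
(d) /fhw/: profile 3-3-8 — violates.
(e) /hsg/: profile 3-3-2 — violates.
(f) /vɫ/: profile 4-6 — violates.
(g) /fq/: profile 3-1 — obeys.
(h) /xrj/: profile 3-7-8 — violates.

2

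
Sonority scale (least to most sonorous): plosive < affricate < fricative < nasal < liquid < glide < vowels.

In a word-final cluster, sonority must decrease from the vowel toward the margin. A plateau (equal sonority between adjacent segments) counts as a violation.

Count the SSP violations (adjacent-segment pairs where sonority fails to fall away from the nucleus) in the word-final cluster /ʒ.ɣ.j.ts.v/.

/ʒ/ — fricative, sonority 3.
/ɣ/ — fricative, sonority 3.
/j/ — glide, sonority 6.
/ts/ — affricate, sonority 2.
/v/ — fricative, sonority 3.
/ʒ/→/ɣ/: 3→3 (plateau) — violation.
/ɣ/→/j/: 3→6 (does not fall) — violation.
/j/→/ts/: 6→2 (falls) — ok.
/ts/→/v/: 2→3 (does not fall) — violation.

3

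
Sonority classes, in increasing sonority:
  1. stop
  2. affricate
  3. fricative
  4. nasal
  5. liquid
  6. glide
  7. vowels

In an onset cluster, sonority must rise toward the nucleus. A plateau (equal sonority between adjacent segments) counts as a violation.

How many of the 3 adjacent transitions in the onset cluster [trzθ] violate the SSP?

2

/t/: stop = 1.
/r/: liquid = 5.
/z/: fricative = 3.
/θ/: fricative = 3.
/t/→/r/: 1→5 (rises) — ok.
/r/→/z/: 5→3 (does not rise) — violation.
/z/→/θ/: 3→3 (plateau) — violation.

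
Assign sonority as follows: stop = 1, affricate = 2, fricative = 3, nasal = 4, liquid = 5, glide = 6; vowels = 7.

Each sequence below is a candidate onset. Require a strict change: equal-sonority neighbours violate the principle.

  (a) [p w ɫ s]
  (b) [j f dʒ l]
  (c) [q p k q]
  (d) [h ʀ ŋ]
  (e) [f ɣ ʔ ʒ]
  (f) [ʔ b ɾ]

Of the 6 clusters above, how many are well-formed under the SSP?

0

(a) [p w ɫ s]: profile 1-6-5-3 — violates.
(b) [j f dʒ l]: profile 6-3-2-5 — violates.
(c) [q p k q]: profile 1-1-1-1 — violates.
(d) [h ʀ ŋ]: profile 3-5-4 — violates.
(e) [f ɣ ʔ ʒ]: profile 3-3-1-3 — violates.
(f) [ʔ b ɾ]: profile 1-1-5 — violates.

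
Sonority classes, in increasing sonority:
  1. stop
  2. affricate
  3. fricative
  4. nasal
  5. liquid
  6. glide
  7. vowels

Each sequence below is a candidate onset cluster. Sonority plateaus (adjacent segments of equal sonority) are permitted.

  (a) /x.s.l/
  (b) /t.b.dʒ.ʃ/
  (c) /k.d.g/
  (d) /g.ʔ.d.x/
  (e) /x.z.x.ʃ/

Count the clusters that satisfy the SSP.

5

(a) /x.s.l/: profile 3-3-5 — obeys.
(b) /t.b.dʒ.ʃ/: profile 1-1-2-3 — obeys.
(c) /k.d.g/: profile 1-1-1 — obeys.
(d) /g.ʔ.d.x/: profile 1-1-1-3 — obeys.
(e) /x.z.x.ʃ/: profile 3-3-3-3 — obeys.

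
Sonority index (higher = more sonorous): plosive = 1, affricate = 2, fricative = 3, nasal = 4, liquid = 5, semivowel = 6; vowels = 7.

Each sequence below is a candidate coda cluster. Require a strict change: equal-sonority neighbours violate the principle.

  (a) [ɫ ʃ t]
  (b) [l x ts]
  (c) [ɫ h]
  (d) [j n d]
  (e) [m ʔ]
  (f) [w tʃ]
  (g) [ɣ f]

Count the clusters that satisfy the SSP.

(a) 5-3-1 → obeys
(b) 5-3-2 → obeys
(c) 5-3 → obeys
(d) 6-4-1 → obeys
(e) 4-1 → obeys
(f) 6-2 → obeys
(g) 3-3 → violates

6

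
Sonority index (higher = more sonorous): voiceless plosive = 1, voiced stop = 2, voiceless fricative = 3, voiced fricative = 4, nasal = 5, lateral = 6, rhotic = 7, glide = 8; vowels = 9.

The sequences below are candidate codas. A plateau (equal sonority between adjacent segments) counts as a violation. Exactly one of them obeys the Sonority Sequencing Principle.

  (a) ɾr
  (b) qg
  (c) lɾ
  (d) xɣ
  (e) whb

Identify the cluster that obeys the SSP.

e

(a) ɾr: profile 7-7 — violates.
(b) qg: profile 1-2 — violates.
(c) lɾ: profile 6-7 — violates.
(d) xɣ: profile 3-4 — violates.
(e) whb: profile 8-3-2 — obeys.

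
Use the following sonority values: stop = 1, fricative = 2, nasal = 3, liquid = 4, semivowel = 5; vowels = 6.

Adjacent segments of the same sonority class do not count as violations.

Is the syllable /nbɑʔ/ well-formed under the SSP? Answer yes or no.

no

Onset: /n/ is a nasal (sonority 3), /b/ is a stop (sonority 1); then the nucleus /ɑ/ (sonority 6).
Onset profile 3-1-6 — does not rise throughout.
Coda: /ʔ/ is a stop (sonority 1).
Coda profile 6-1 — falls from the nucleus.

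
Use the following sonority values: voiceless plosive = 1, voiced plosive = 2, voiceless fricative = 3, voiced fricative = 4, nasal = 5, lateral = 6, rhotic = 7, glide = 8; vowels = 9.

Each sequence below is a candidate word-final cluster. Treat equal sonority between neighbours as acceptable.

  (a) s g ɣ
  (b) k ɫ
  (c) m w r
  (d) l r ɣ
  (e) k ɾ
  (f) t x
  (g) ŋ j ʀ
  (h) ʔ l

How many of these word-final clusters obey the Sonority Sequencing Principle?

(a) sonority 3-2-4: ill-formed.
(b) sonority 1-6: ill-formed.
(c) sonority 5-8-7: ill-formed.
(d) sonority 6-7-4: ill-formed.
(e) sonority 1-7: ill-formed.
(f) sonority 1-3: ill-formed.
(g) sonority 5-8-7: ill-formed.
(h) sonority 1-6: ill-formed.

0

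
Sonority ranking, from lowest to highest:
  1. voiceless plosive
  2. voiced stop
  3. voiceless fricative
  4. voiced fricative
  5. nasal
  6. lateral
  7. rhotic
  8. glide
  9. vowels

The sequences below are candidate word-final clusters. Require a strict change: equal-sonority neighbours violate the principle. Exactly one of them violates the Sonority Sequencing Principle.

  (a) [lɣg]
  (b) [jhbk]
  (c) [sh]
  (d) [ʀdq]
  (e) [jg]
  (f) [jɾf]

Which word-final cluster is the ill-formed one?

(a) 6-4-2 → obeys
(b) 8-3-2-1 → obeys
(c) 3-3 → violates
(d) 7-2-1 → obeys
(e) 8-2 → obeys
(f) 8-7-3 → obeys

c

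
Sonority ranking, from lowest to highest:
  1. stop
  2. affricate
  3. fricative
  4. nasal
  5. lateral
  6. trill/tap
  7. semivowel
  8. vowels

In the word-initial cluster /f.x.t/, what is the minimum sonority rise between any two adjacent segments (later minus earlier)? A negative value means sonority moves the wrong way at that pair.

-2

/f/: fricative = 3.
/x/: fricative = 3.
/t/: stop = 1.
/f/→/x/: change +0.
/x/→/t/: change -2.
Minimum = -2.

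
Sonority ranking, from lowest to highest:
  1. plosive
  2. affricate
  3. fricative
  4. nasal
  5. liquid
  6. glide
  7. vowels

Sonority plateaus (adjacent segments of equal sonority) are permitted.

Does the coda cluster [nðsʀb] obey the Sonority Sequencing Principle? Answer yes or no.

no

/n/ — nasal, sonority 4.
/ð/ — fricative, sonority 3.
/s/ — fricative, sonority 3.
/ʀ/ — liquid, sonority 5.
/b/ — plosive, sonority 1.
The profile is 4-3-3-5-1. Between /s/ (3) and /ʀ/ (5) sonority does not fall, so the cluster violates the SSP.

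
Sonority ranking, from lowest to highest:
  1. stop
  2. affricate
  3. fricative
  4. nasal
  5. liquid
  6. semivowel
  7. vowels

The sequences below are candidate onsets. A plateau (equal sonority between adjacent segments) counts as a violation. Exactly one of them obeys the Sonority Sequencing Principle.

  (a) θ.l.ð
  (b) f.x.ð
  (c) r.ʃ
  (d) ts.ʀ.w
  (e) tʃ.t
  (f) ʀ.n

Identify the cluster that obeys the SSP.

(a) sonority 3-5-3: ill-formed.
(b) sonority 3-3-3: ill-formed.
(c) sonority 5-3: ill-formed.
(d) sonority 2-5-6: well-formed.
(e) sonority 2-1: ill-formed.
(f) sonority 5-4: ill-formed.

d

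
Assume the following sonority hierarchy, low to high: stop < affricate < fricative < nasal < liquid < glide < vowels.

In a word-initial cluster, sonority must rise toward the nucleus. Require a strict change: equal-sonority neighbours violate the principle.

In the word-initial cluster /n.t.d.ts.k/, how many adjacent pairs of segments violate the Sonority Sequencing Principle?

/n/ — nasal, sonority 4.
/t/ — stop, sonority 1.
/d/ — stop, sonority 1.
/ts/ — affricate, sonority 2.
/k/ — stop, sonority 1.
/n/→/t/: 4→1 (does not rise) — violation.
/t/→/d/: 1→1 (plateau) — violation.
/d/→/ts/: 1→2 (rises) — ok.
/ts/→/k/: 2→1 (does not rise) — violation.

3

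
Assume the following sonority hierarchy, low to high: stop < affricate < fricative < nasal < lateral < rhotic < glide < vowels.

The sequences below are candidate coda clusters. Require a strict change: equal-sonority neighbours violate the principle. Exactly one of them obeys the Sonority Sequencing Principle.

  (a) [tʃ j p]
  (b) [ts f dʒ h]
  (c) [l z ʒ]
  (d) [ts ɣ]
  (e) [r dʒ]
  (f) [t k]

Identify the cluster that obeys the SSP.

e

(a) 2-7-1 → violates
(b) 2-3-2-3 → violates
(c) 5-3-3 → violates
(d) 2-3 → violates
(e) 6-2 → obeys
(f) 1-1 → violates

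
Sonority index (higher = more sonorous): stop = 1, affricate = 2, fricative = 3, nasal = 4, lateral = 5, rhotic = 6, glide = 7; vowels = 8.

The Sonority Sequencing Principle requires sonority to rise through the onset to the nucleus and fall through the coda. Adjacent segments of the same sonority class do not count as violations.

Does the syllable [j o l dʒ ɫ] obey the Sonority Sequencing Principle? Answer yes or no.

Onset: /j/ is a glide (sonority 7); then the nucleus /o/ (sonority 8).
Onset profile 7-8 — rises to the nucleus.
Coda: /l/ is a lateral (sonority 5), /dʒ/ is an affricate (sonority 2), /ɫ/ is a lateral (sonority 5).
Coda profile 8-5-2-5 — does not fall throughout.

no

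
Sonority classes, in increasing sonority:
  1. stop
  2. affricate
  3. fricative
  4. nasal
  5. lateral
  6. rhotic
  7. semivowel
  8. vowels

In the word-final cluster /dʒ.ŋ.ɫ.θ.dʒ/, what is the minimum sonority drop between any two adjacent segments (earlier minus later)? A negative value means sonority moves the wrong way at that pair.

/dʒ/: affricate = 2.
/ŋ/: nasal = 4.
/ɫ/: lateral = 5.
/θ/: fricative = 3.
/dʒ/: affricate = 2.
/dʒ/→/ŋ/: change -2.
/ŋ/→/ɫ/: change -1.
/ɫ/→/θ/: change +2.
/θ/→/dʒ/: change +1.
Minimum = -2.

-2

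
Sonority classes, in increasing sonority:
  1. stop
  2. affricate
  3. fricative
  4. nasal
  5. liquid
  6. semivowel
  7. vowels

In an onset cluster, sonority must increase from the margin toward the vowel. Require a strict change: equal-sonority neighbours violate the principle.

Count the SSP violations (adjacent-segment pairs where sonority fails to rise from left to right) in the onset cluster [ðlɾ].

1

/ð/ is a fricative (sonority 3).
/l/ is a liquid (sonority 5).
/ɾ/ is a liquid (sonority 5).
/ð/→/l/: 3→5 (rises) — ok.
/l/→/ɾ/: 5→5 (plateau) — violation.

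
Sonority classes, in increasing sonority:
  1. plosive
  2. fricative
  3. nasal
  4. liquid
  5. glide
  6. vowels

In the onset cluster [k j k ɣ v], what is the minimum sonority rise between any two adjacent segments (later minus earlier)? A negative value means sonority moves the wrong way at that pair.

/k/ is a plosive (sonority 1).
/j/ is a glide (sonority 5).
/k/ is a plosive (sonority 1).
/ɣ/ is a fricative (sonority 2).
/v/ is a fricative (sonority 2).
/k/→/j/: change +4.
/j/→/k/: change -4.
/k/→/ɣ/: change +1.
/ɣ/→/v/: change +0.
Minimum = -4.

-4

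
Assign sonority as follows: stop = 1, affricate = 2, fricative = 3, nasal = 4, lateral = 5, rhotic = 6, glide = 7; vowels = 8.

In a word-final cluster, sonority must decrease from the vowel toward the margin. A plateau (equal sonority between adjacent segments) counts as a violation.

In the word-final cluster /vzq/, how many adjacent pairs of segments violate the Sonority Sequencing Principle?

1

/v/ is a fricative (sonority 3).
/z/ is a fricative (sonority 3).
/q/ is a stop (sonority 1).
/v/→/z/: 3→3 (plateau) — violation.
/z/→/q/: 3→1 (falls) — ok.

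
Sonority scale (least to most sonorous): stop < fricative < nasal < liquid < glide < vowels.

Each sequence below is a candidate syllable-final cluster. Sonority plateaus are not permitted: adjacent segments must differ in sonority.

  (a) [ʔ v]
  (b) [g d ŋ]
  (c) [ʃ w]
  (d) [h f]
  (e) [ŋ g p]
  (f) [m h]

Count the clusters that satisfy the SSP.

(a) [ʔ v]: profile 1-2 — violates.
(b) [g d ŋ]: profile 1-1-3 — violates.
(c) [ʃ w]: profile 2-5 — violates.
(d) [h f]: profile 2-2 — violates.
(e) [ŋ g p]: profile 3-1-1 — violates.
(f) [m h]: profile 3-2 — obeys.

1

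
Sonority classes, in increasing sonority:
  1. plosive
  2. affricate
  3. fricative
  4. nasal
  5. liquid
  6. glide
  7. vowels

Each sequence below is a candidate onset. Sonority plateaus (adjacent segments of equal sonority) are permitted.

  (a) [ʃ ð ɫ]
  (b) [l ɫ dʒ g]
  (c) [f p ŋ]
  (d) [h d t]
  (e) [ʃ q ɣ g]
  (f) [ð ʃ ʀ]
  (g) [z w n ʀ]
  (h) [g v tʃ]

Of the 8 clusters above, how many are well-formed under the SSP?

(a) 3-3-5 → obeys
(b) 5-5-2-1 → violates
(c) 3-1-4 → violates
(d) 3-1-1 → violates
(e) 3-1-3-1 → violates
(f) 3-3-5 → obeys
(g) 3-6-4-5 → violates
(h) 1-3-2 → violates

2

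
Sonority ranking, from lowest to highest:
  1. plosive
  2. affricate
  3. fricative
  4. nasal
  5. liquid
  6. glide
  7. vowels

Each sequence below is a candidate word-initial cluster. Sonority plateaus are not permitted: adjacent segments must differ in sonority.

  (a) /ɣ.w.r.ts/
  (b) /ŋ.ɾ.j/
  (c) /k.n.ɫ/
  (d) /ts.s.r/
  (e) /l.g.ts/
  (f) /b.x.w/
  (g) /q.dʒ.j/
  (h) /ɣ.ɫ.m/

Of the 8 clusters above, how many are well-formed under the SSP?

(a) /ɣ.w.r.ts/: profile 3-6-5-2 — violates.
(b) /ŋ.ɾ.j/: profile 4-5-6 — obeys.
(c) /k.n.ɫ/: profile 1-4-5 — obeys.
(d) /ts.s.r/: profile 2-3-5 — obeys.
(e) /l.g.ts/: profile 5-1-2 — violates.
(f) /b.x.w/: profile 1-3-6 — obeys.
(g) /q.dʒ.j/: profile 1-2-6 — obeys.
(h) /ɣ.ɫ.m/: profile 3-5-4 — violates.

5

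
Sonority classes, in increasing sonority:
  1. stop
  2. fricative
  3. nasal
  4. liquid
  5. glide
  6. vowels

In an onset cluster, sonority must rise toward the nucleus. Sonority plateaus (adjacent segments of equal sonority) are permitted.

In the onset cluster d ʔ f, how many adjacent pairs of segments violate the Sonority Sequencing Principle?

0

/d/ — stop, sonority 1.
/ʔ/ — stop, sonority 1.
/f/ — fricative, sonority 2.
/d/→/ʔ/: 1→1 (plateau, allowed) — ok.
/ʔ/→/f/: 1→2 (rises) — ok.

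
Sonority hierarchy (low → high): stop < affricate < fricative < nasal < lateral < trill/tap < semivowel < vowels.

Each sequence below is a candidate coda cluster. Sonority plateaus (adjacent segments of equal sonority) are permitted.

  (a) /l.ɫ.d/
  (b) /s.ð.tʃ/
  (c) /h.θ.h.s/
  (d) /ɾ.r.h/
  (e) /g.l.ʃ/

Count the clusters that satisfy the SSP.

(a) sonority 5-5-1: well-formed.
(b) sonority 3-3-2: well-formed.
(c) sonority 3-3-3-3: well-formed.
(d) sonority 6-6-3: well-formed.
(e) sonority 1-5-3: ill-formed.

4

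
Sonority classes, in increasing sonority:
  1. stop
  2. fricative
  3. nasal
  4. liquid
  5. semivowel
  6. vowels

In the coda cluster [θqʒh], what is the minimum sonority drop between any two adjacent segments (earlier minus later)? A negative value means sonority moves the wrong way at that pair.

/θ/ — fricative, sonority 2.
/q/ — stop, sonority 1.
/ʒ/ — fricative, sonority 2.
/h/ — fricative, sonority 2.
/θ/→/q/: change +1.
/q/→/ʒ/: change -1.
/ʒ/→/h/: change +0.
Minimum = -1.

-1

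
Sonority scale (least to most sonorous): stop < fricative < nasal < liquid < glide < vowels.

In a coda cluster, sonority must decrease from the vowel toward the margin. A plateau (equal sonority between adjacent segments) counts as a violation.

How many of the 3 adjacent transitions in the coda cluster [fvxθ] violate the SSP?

/f/ — fricative, sonority 2.
/v/ — fricative, sonority 2.
/x/ — fricative, sonority 2.
/θ/ — fricative, sonority 2.
/f/→/v/: 2→2 (plateau) — violation.
/v/→/x/: 2→2 (plateau) — violation.
/x/→/θ/: 2→2 (plateau) — violation.

3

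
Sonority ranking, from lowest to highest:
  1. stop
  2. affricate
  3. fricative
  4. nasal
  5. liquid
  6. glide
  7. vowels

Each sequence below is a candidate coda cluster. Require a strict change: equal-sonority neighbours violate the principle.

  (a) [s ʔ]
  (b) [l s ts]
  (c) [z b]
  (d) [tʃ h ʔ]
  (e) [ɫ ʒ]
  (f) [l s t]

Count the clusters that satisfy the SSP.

(a) [s ʔ]: profile 3-1 — obeys.
(b) [l s ts]: profile 5-3-2 — obeys.
(c) [z b]: profile 3-1 — obeys.
(d) [tʃ h ʔ]: profile 2-3-1 — violates.
(e) [ɫ ʒ]: profile 5-3 — obeys.
(f) [l s t]: profile 5-3-1 — obeys.

5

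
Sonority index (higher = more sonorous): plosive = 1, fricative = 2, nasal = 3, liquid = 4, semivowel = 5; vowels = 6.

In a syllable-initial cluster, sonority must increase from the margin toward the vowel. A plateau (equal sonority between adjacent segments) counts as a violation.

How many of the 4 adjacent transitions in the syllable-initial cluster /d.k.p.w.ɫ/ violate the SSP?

3

/d/ is a plosive (sonority 1).
/k/ is a plosive (sonority 1).
/p/ is a plosive (sonority 1).
/w/ is a semivowel (sonority 5).
/ɫ/ is a liquid (sonority 4).
/d/→/k/: 1→1 (plateau) — violation.
/k/→/p/: 1→1 (plateau) — violation.
/p/→/w/: 1→5 (rises) — ok.
/w/→/ɫ/: 5→4 (does not rise) — violation.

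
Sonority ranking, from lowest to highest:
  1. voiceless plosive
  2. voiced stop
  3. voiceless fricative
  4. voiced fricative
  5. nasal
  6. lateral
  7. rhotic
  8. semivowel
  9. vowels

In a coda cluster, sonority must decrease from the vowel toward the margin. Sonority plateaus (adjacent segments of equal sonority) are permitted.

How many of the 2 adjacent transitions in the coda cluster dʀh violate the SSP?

1

/d/ — voiced stop, sonority 2.
/ʀ/ — rhotic, sonority 7.
/h/ — voiceless fricative, sonority 3.
/d/→/ʀ/: 2→7 (does not fall) — violation.
/ʀ/→/h/: 7→3 (falls) — ok.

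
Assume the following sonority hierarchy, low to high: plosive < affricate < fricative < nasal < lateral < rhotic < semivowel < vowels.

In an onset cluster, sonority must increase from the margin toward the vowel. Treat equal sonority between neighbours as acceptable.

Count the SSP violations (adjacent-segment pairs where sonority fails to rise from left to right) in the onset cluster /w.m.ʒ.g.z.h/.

3

/w/ is a semivowel (sonority 7).
/m/ is a nasal (sonority 4).
/ʒ/ is a fricative (sonority 3).
/g/ is a plosive (sonority 1).
/z/ is a fricative (sonority 3).
/h/ is a fricative (sonority 3).
/w/→/m/: 7→4 (does not rise) — violation.
/m/→/ʒ/: 4→3 (does not rise) — violation.
/ʒ/→/g/: 3→1 (does not rise) — violation.
/g/→/z/: 1→3 (rises) — ok.
/z/→/h/: 3→3 (plateau, allowed) — ok.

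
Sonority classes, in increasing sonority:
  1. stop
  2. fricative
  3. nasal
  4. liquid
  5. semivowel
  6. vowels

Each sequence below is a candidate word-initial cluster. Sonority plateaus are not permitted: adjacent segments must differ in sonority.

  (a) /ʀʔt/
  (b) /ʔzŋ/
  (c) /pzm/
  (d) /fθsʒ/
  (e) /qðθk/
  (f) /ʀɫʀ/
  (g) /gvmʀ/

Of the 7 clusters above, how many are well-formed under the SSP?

(a) 4-1-1 → violates
(b) 1-2-3 → obeys
(c) 1-2-3 → obeys
(d) 2-2-2-2 → violates
(e) 1-2-2-1 → violates
(f) 4-4-4 → violates
(g) 1-2-3-4 → obeys

3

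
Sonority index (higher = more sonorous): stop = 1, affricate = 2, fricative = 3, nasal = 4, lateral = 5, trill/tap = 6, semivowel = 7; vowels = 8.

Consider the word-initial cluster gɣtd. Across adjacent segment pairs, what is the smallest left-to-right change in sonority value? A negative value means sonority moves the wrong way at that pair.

-2

/g/: stop = 1.
/ɣ/: fricative = 3.
/t/: stop = 1.
/d/: stop = 1.
/g/→/ɣ/: change +2.
/ɣ/→/t/: change -2.
/t/→/d/: change +0.
Minimum = -2.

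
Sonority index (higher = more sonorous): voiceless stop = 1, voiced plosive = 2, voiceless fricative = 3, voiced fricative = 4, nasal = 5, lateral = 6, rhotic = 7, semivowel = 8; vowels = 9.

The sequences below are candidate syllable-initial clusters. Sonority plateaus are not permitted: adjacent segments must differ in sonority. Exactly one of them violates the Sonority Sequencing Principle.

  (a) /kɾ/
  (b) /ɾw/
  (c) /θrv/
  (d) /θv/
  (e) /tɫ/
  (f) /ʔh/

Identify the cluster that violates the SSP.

(a) 1-7 → obeys
(b) 7-8 → obeys
(c) 3-7-4 → violates
(d) 3-4 → obeys
(e) 1-6 → obeys
(f) 1-3 → obeys

c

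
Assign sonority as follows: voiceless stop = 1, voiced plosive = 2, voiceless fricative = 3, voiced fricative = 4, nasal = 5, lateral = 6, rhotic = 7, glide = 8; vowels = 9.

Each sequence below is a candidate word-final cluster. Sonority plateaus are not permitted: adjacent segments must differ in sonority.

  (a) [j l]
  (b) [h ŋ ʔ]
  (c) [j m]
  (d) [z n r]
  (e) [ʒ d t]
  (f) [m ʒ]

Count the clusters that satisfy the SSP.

4

(a) 8-6 → obeys
(b) 3-5-1 → violates
(c) 8-5 → obeys
(d) 4-5-7 → violates
(e) 4-2-1 → obeys
(f) 5-4 → obeys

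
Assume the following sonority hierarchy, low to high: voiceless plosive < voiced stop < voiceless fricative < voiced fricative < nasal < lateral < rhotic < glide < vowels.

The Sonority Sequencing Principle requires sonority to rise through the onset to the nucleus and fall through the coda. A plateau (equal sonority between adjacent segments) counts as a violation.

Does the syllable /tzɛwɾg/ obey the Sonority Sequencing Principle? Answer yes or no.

Onset: /t/ is a voiceless plosive (sonority 1), /z/ is a voiced fricative (sonority 4); then the nucleus /ɛ/ (sonority 9).
Onset profile 1-4-9 — rises to the nucleus.
Coda: /w/ is a glide (sonority 8), /ɾ/ is a rhotic (sonority 7), /g/ is a voiced stop (sonority 2).
Coda profile 9-8-7-2 — falls from the nucleus.

yes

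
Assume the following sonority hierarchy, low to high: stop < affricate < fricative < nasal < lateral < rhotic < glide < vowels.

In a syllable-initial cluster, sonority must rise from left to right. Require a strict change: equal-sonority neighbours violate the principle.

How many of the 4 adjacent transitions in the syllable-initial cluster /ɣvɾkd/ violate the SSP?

/ɣ/: fricative = 3.
/v/: fricative = 3.
/ɾ/: rhotic = 6.
/k/: stop = 1.
/d/: stop = 1.
/ɣ/→/v/: 3→3 (plateau) — violation.
/v/→/ɾ/: 3→6 (rises) — ok.
/ɾ/→/k/: 6→1 (does not rise) — violation.
/k/→/d/: 1→1 (plateau) — violation.

3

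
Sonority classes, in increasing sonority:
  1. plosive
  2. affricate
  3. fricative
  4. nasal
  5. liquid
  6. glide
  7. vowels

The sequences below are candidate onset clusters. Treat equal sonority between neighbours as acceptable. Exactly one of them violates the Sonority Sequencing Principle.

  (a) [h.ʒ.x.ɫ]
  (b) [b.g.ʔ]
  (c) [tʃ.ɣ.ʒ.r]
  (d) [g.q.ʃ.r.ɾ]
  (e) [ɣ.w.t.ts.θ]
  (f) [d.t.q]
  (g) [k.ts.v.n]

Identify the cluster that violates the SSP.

e

(a) sonority 3-3-3-5: well-formed.
(b) sonority 1-1-1: well-formed.
(c) sonority 2-3-3-5: well-formed.
(d) sonority 1-1-3-5-5: well-formed.
(e) sonority 3-6-1-2-3: ill-formed.
(f) sonority 1-1-1: well-formed.
(g) sonority 1-2-3-4: well-formed.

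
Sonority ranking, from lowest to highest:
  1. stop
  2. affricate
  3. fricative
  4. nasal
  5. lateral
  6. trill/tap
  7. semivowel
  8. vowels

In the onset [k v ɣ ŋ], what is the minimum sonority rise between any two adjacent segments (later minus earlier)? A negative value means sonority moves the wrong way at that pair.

/k/: stop = 1.
/v/: fricative = 3.
/ɣ/: fricative = 3.
/ŋ/: nasal = 4.
/k/→/v/: change +2.
/v/→/ɣ/: change +0.
/ɣ/→/ŋ/: change +1.
Minimum = 0.

0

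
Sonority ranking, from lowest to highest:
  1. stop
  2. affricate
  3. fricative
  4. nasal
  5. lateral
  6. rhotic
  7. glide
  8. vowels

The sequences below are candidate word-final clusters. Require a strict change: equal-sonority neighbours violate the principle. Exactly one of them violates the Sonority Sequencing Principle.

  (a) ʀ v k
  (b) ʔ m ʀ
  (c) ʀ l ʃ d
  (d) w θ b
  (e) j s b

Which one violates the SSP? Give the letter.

(a) ʀ v k: profile 6-3-1 — obeys.
(b) ʔ m ʀ: profile 1-4-6 — violates.
(c) ʀ l ʃ d: profile 6-5-3-1 — obeys.
(d) w θ b: profile 7-3-1 — obeys.
(e) j s b: profile 7-3-1 — obeys.

b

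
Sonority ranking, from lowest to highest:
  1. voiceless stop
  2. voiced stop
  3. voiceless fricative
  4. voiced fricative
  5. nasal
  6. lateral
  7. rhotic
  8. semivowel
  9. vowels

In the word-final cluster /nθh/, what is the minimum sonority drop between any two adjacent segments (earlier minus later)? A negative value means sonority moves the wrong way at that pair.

/n/: nasal = 5.
/θ/: voiceless fricative = 3.
/h/: voiceless fricative = 3.
/n/→/θ/: change +2.
/θ/→/h/: change +0.
Minimum = 0.

0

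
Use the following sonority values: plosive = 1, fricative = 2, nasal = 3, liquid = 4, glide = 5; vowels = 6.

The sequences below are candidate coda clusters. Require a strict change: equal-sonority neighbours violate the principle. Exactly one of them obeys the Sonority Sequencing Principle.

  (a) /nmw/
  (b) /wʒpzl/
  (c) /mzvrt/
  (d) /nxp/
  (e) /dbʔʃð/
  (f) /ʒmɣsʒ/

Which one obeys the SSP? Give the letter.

d

(a) sonority 3-3-5: ill-formed.
(b) sonority 5-2-1-2-4: ill-formed.
(c) sonority 3-2-2-4-1: ill-formed.
(d) sonority 3-2-1: well-formed.
(e) sonority 1-1-1-2-2: ill-formed.
(f) sonority 2-3-2-2-2: ill-formed.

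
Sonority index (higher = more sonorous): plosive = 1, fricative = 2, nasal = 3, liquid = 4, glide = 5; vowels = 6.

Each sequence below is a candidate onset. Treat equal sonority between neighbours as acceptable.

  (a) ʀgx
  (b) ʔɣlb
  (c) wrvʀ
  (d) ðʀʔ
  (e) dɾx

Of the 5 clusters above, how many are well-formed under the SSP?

0

(a) sonority 4-1-2: ill-formed.
(b) sonority 1-2-4-1: ill-formed.
(c) sonority 5-4-2-4: ill-formed.
(d) sonority 2-4-1: ill-formed.
(e) sonority 1-4-2: ill-formed.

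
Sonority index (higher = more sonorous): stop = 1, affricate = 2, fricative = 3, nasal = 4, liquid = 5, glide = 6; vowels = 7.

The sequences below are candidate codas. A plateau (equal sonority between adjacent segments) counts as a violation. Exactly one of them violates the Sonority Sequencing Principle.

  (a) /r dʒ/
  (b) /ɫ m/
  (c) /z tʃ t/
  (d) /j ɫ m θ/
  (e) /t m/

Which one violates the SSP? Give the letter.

(a) 5-2 → obeys
(b) 5-4 → obeys
(c) 3-2-1 → obeys
(d) 6-5-4-3 → obeys
(e) 1-4 → violates

e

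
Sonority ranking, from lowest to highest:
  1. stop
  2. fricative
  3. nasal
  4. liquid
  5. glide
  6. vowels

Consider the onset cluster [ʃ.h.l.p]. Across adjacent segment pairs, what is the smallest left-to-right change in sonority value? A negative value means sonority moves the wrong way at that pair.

-3

/ʃ/ — fricative, sonority 2.
/h/ — fricative, sonority 2.
/l/ — liquid, sonority 4.
/p/ — stop, sonority 1.
/ʃ/→/h/: change +0.
/h/→/l/: change +2.
/l/→/p/: change -3.
Minimum = -3.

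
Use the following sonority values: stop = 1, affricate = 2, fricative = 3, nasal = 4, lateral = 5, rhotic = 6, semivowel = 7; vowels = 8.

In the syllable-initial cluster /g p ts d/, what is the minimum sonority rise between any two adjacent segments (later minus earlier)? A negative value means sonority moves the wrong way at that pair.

-1

/g/ is a stop (sonority 1).
/p/ is a stop (sonority 1).
/ts/ is an affricate (sonority 2).
/d/ is a stop (sonority 1).
/g/→/p/: change +0.
/p/→/ts/: change +1.
/ts/→/d/: change -1.
Minimum = -1.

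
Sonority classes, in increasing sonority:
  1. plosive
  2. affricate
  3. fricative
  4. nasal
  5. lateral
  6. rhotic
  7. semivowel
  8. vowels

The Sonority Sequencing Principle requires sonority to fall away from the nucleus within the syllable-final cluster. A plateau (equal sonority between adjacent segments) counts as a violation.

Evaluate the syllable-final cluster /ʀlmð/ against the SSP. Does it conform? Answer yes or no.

/ʀ/: rhotic = 6.
/l/: lateral = 5.
/m/: nasal = 4.
/ð/: fricative = 3.
The profile 6-5-4-3 strictly falls, so the syllable-final cluster satisfies the SSP.

yes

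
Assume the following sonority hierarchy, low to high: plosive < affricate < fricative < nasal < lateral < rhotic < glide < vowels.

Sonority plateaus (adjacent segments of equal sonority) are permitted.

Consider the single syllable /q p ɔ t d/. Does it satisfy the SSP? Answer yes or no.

Onset: /q/ is a plosive (sonority 1), /p/ is a plosive (sonority 1); then the nucleus /ɔ/ (sonority 8).
Onset profile 1-1-8 — rises to the nucleus.
Coda: /t/ is a plosive (sonority 1), /d/ is a plosive (sonority 1).
Coda profile 8-1-1 — falls from the nucleus.

yes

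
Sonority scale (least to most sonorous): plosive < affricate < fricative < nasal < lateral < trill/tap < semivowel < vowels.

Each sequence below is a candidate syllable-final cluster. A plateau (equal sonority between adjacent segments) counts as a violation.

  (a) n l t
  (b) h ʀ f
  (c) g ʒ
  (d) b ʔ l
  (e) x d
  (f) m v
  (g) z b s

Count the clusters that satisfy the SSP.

2

(a) sonority 4-5-1: ill-formed.
(b) sonority 3-6-3: ill-formed.
(c) sonority 1-3: ill-formed.
(d) sonority 1-1-5: ill-formed.
(e) sonority 3-1: well-formed.
(f) sonority 4-3: well-formed.
(g) sonority 3-1-3: ill-formed.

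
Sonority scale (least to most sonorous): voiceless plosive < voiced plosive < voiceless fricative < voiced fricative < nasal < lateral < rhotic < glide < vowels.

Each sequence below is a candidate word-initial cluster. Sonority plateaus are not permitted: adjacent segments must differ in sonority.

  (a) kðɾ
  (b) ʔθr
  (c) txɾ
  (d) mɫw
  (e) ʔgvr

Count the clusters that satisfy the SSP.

(a) kðɾ: profile 1-4-7 — obeys.
(b) ʔθr: profile 1-3-7 — obeys.
(c) txɾ: profile 1-3-7 — obeys.
(d) mɫw: profile 5-6-8 — obeys.
(e) ʔgvr: profile 1-2-4-7 — obeys.

5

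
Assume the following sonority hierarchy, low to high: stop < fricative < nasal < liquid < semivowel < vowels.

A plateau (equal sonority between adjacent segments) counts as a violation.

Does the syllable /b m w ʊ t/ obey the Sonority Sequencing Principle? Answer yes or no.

Onset: /b/ is a stop (sonority 1), /m/ is a nasal (sonority 3), /w/ is a semivowel (sonority 5); then the nucleus /ʊ/ (sonority 6).
Onset profile 1-3-5-6 — rises to the nucleus.
Coda: /t/ is a stop (sonority 1).
Coda profile 6-1 — falls from the nucleus.

yes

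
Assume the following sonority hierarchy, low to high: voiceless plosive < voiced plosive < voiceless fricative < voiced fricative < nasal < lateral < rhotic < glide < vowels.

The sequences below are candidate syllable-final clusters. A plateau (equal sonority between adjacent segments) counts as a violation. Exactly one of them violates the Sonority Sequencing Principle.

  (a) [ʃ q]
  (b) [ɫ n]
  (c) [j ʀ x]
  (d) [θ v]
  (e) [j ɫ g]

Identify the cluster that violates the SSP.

(a) 3-1 → obeys
(b) 6-5 → obeys
(c) 8-7-3 → obeys
(d) 3-4 → violates
(e) 8-6-2 → obeys

d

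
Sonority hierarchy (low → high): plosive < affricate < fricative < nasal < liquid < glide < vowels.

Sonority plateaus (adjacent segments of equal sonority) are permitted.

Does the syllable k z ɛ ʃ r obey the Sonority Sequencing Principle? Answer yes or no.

Onset: /k/ is a plosive (sonority 1), /z/ is a fricative (sonority 3); then the nucleus /ɛ/ (sonority 7).
Onset profile 1-3-7 — rises to the nucleus.
Coda: /ʃ/ is a fricative (sonority 3), /r/ is a liquid (sonority 5).
Coda profile 7-3-5 — does not fall throughout.

no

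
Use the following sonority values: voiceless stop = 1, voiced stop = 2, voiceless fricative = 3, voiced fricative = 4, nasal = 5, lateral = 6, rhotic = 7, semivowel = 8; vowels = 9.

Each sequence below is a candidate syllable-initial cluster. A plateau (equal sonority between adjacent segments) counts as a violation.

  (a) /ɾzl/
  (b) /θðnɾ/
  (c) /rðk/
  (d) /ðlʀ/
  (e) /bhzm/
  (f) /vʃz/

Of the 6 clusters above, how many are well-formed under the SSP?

3

(a) sonority 7-4-6: ill-formed.
(b) sonority 3-4-5-7: well-formed.
(c) sonority 7-4-1: ill-formed.
(d) sonority 4-6-7: well-formed.
(e) sonority 2-3-4-5: well-formed.
(f) sonority 4-3-4: ill-formed.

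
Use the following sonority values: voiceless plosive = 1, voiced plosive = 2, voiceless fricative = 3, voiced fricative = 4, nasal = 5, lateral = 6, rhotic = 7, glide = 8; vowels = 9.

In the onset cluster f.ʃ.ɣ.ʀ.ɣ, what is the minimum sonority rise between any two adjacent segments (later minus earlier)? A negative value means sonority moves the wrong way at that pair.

/f/ is a voiceless fricative (sonority 3).
/ʃ/ is a voiceless fricative (sonority 3).
/ɣ/ is a voiced fricative (sonority 4).
/ʀ/ is a rhotic (sonority 7).
/ɣ/ is a voiced fricative (sonority 4).
/f/→/ʃ/: change +0.
/ʃ/→/ɣ/: change +1.
/ɣ/→/ʀ/: change +3.
/ʀ/→/ɣ/: change -3.
Minimum = -3.

-3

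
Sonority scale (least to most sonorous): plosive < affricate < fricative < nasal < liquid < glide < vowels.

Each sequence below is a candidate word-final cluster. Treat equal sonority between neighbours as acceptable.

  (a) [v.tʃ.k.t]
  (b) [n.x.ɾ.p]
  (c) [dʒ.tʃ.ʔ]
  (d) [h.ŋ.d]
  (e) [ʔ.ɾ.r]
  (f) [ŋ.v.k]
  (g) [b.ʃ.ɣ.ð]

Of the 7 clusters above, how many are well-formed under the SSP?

3

(a) [v.tʃ.k.t]: profile 3-2-1-1 — obeys.
(b) [n.x.ɾ.p]: profile 4-3-5-1 — violates.
(c) [dʒ.tʃ.ʔ]: profile 2-2-1 — obeys.
(d) [h.ŋ.d]: profile 3-4-1 — violates.
(e) [ʔ.ɾ.r]: profile 1-5-5 — violates.
(f) [ŋ.v.k]: profile 4-3-1 — obeys.
(g) [b.ʃ.ɣ.ð]: profile 1-3-3-3 — violates.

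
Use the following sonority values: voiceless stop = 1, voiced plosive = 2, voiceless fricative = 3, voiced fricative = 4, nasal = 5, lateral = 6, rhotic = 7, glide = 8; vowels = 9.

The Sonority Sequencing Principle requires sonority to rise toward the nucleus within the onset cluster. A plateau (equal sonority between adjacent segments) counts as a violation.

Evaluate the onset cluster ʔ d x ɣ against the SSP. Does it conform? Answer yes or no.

yes

/ʔ/ is a voiceless stop (sonority 1).
/d/ is a voiced plosive (sonority 2).
/x/ is a voiceless fricative (sonority 3).
/ɣ/ is a voiced fricative (sonority 4).
The profile 1-2-3-4 strictly rises, so the onset cluster satisfies the SSP.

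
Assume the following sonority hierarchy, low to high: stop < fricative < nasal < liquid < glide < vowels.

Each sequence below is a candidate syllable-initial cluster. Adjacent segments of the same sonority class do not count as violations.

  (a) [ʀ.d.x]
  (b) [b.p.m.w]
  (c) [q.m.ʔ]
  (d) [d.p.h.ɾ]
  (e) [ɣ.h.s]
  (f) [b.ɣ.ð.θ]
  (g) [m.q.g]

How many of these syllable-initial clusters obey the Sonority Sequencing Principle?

4

(a) sonority 4-1-2: ill-formed.
(b) sonority 1-1-3-5: well-formed.
(c) sonority 1-3-1: ill-formed.
(d) sonority 1-1-2-4: well-formed.
(e) sonority 2-2-2: well-formed.
(f) sonority 1-2-2-2: well-formed.
(g) sonority 3-1-1: ill-formed.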